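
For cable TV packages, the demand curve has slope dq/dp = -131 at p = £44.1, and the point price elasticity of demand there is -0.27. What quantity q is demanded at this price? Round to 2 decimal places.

Ed = (dq/dp)·(p/q) ⇒ q = (dq/dp)·p/Ed = (-131)·44.1/(-0.27) = 21396.6666…

21396.67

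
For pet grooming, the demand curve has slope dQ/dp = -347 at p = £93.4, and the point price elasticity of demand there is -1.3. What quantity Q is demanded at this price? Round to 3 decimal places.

24930.615

Ed = (dQ/dp)·(p/Q) ⇒ Q = (dQ/dp)·p/Ed = (-347)·93.4/(-1.3) = 24930.61538…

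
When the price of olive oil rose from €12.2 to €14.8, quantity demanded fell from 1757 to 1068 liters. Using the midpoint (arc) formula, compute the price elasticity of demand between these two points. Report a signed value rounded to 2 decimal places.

%ΔQ = (1068 − 1757) / [(1757 + 1068)/2] = -689/1412.5 = -0.487787…
%ΔP = (14.8 − 12.2) / [(12.2 + 14.8)/2] = 2.6/13.5 = 0.192592…
Arc Ed = %ΔQ / %ΔP = (-689/1412.5) / (2.6/13.5) = -2.5327…

-2.53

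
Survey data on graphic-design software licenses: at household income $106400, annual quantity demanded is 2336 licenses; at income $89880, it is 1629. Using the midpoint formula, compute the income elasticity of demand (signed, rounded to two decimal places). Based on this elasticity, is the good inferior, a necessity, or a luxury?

2.12; luxury

%ΔQ = (1629 − 2336)/[( 2336 + 1629)/2] = -707/1982.5 = -0.356620…
%ΔIncome = (89880 − 106400)/[( 106400 + 89880)/2] = -16520/98140 = -0.168330…
E_income = (-707/1982.5) / (-16520/98140) = 2.1185…
E_income > 1 ⇒ normal good, luxury.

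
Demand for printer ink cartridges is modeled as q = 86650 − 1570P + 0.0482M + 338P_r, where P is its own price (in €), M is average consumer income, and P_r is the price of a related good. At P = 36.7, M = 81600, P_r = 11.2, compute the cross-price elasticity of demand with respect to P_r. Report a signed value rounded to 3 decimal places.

0.103

At the given values, q = 86650 − 1570(36.7) + 0.0482(81600) + 338(11.2) = 36749.72.
∂q/∂P_r = 338.
E = (338) × (11.2/36749.72) = 0.10301…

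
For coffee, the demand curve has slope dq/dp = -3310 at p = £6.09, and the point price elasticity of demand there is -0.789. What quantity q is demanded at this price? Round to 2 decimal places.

Ed = (dq/dp)·(p/q) ⇒ q = (dq/dp)·p/Ed = (-3310)·6.09/(-0.789) = 25548.6692…

25548.67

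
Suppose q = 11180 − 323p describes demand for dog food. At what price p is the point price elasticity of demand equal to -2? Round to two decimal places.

23.08

Ed = −323p/(11180 − 323p). Set this equal to -2:
323p = 2·(11180 − 323p) ⇒ 323p(1 + 2) = 2·11180
p = 2·11180 / (323·3) = 23.0753…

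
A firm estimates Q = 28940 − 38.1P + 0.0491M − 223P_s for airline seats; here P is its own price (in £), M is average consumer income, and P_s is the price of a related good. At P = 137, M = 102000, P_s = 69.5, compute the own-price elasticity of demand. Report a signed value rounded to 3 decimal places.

At the given values, Q = 28940 − 38.1(137) + 0.0491(102000) − 223(69.5) = 13230.
∂Q/∂P = −38.1.
E = (-38.1) × (137/13230) = -0.39453…

-0.395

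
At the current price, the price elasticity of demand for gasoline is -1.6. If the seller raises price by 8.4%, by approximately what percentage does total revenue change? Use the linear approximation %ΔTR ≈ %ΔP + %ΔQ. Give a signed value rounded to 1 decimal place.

-5.0%

%ΔQ ≈ Ed × %ΔP = (-1.6) × (+8.4%) = -13.4400%
%ΔTR ≈ %ΔP + %ΔQ = (+8.4%) + (-13.4400%) = -5.0400%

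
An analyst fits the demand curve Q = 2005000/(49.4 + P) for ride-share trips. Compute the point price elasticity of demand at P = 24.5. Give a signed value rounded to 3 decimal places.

dQ/dP = −2005000/(49.4 + P)² = -367.135. At P = 24.5, Q = 27131.3.
Ed = (dQ/dP)·(P/Q) = (-367.135) × (24.5/27131.3) = -0.33152…

-0.332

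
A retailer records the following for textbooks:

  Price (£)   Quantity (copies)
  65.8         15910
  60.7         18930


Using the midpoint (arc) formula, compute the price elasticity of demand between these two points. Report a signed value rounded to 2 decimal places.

-2.15

%ΔQ = (18930 − 15910) / [(15910 + 18930)/2] = 3020/17420 = 0.173363…
%ΔP = (60.7 − 65.8) / [(65.8 + 60.7)/2] = -5.1/63.25 = -0.080632…
Arc Ed = %ΔQ / %ΔP = (3020/17420) / (-5.1/63.25) = -2.1500…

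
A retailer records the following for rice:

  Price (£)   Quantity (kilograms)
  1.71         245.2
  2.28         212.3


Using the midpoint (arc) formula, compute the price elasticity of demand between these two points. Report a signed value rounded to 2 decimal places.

%ΔQ = (212.3 − 245.2) / [(245.2 + 212.3)/2] = -32.9/228.75 = -0.143825…
%ΔP = (2.28 − 1.71) / [(1.71 + 2.28)/2] = 0.57/1.995 = 0.285714…
Arc Ed = %ΔQ / %ΔP = (-32.9/228.75) / (0.57/1.995) = -0.5033…

-0.50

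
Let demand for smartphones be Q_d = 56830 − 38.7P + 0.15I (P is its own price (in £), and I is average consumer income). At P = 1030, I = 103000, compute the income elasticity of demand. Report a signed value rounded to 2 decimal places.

At the given values, Q_d = 56830 − 38.7(1030) + 0.15(103000) = 32419.
∂Q_d/∂I = 0.15.
E = (0.15) × (103000/32419) = 0.4765…

0.48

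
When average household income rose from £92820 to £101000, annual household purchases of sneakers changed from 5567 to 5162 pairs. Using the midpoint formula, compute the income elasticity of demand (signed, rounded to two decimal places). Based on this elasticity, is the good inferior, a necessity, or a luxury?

-0.89; inferior

%ΔQ = (5162 − 5567)/[( 5567 + 5162)/2] = -405/5364.5 = -0.075496…
%ΔIncome = (101000 − 92820)/[( 92820 + 101000)/2] = 8180/96910 = 0.084408…
E_income = (-405/5364.5) / (8180/96910) = -0.8944…
E_income < 0 ⇒ inferior good.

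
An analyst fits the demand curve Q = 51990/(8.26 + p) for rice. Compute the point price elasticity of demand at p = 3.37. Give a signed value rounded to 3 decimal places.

-0.290

dQ/dp = −51990/(8.26 + p)² = -384.38. At p = 3.37, Q = 4470.34.
Ed = (dQ/dp)·(p/Q) = (-384.38) × (3.37/4470.34) = -0.28976…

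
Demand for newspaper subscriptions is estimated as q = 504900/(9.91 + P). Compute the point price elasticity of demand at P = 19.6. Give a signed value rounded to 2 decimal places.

-0.66

dq/dP = −504900/(9.91 + P)² = -579.785. At P = 19.6, q = 17109.5.
Ed = (dq/dP)·(P/q) = (-579.785) × (19.6/17109.5) = -0.6641…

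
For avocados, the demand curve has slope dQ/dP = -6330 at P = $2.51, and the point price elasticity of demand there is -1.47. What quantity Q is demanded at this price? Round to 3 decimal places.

Ed = (dQ/dP)·(P/Q) ⇒ Q = (dQ/dP)·P/Ed = (-6330)·2.51/(-1.47) = 10808.36734…

10808.367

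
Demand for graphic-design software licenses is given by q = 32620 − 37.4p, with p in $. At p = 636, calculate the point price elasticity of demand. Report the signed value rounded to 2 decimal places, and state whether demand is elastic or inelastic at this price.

dq/dp = −37.4. At p = 636, q = 32620 − 37.4(636) = 8833.6.
Ed = (dq/dp)·(p/q) = −37.4 × (636/8833.6) = -2.6927…
|Ed| = 2.69 > 1, so demand is elastic.

-2.69; elastic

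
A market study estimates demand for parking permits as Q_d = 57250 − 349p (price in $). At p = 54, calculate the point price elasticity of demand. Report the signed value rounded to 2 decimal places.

dQ_d/dp = −349. At p = 54, Q_d = 57250 − 349(54) = 38404.
Ed = (dQ_d/dp)·(p/Q_d) = −349 × (54/38404) = -0.4907…

-0.49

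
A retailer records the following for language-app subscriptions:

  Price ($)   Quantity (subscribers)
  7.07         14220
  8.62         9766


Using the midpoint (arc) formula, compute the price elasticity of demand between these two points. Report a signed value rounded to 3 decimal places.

-1.880

%ΔQ = (9766 − 14220) / [(14220 + 9766)/2] = -4454/11993 = -0.371383…
%ΔP = (8.62 − 7.07) / [(7.07 + 8.62)/2] = 1.55/7.845 = 0.197578…
Arc Ed = %ΔQ / %ΔP = (-4454/11993) / (1.55/7.845) = -1.87967…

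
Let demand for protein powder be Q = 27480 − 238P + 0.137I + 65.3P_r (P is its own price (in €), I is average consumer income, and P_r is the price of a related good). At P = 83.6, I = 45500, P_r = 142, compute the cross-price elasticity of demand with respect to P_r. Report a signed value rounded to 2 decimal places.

0.40

At the given values, Q = 27480 − 238(83.6) + 0.137(45500) + 65.3(142) = 23089.3.
∂Q/∂P_r = 65.3.
E = (65.3) × (142/23089.3) = 0.4015…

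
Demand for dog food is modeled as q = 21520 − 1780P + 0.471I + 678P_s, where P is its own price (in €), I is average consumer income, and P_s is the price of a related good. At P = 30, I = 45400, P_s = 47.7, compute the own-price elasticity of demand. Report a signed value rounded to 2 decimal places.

At the given values, q = 21520 − 1780(30) + 0.471(45400) + 678(47.7) = 21844.
∂q/∂P = −1780.
E = (-1780) × (30/21844) = -2.4446…

-2.44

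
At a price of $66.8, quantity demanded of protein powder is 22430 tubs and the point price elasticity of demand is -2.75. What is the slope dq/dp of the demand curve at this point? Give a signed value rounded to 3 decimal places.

-923.391

Ed = (dq/dp)·(p/q) ⇒ dq/dp = Ed·q/p = (-2.75)·22430/66.8 = -923.39071…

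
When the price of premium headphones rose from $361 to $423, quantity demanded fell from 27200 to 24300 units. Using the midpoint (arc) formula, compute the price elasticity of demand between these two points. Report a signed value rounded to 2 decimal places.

-0.71

%ΔQ = (24300 − 27200) / [(27200 + 24300)/2] = -2900/25750 = -0.112621…
%ΔP = (423 − 361) / [(361 + 423)/2] = 62/392 = 0.158163…
Arc Ed = %ΔQ / %ΔP = (-2900/25750) / (62/392) = -0.7120…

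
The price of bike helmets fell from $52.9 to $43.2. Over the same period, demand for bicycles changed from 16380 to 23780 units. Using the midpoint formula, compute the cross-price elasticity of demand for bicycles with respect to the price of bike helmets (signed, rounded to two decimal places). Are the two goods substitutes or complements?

%ΔQ_{bicycles} = (23780 − 16380)/avg = 7400/20080 = 0.368525…
%ΔP_{bike helmets} = (43.2 − 52.9)/avg = -9.7/48.05 = -0.201873…
E_cross = (7400/20080) / (-9.7/48.05) = -1.8255…
E_cross < 0 ⇒ the goods are complements.

-1.83; complements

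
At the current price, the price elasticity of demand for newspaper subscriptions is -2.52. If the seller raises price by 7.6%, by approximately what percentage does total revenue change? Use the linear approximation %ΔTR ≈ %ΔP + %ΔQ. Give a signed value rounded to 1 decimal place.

%ΔQ ≈ Ed × %ΔP = (-2.52) × (+7.6%) = -19.1520%
%ΔTR ≈ %ΔP + %ΔQ = (+7.6%) + (-19.1520%) = -11.5520%

-11.6%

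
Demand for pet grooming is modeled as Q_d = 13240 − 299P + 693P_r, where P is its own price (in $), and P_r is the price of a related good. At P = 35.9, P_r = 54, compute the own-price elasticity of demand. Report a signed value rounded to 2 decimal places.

-0.27

At the given values, Q_d = 13240 − 299(35.9) + 693(54) = 39927.9.
∂Q_d/∂P = −299.
E = (-299) × (35.9/39927.9) = -0.2688…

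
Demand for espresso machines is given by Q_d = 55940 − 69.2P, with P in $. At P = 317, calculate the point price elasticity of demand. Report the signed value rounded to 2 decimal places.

dQ_d/dP = −69.2. At P = 317, Q_d = 55940 − 69.2(317) = 34003.6.
Ed = (dQ_d/dP)·(P/Q_d) = −69.2 × (317/34003.6) = -0.6451…

-0.65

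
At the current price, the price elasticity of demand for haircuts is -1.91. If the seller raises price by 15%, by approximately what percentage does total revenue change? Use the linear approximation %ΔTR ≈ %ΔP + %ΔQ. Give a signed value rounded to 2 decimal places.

%ΔQ ≈ Ed × %ΔP = (-1.91) × (+15%) = -28.6500%
%ΔTR ≈ %ΔP + %ΔQ = (+15%) + (-28.6500%) = -13.6500%

-13.65%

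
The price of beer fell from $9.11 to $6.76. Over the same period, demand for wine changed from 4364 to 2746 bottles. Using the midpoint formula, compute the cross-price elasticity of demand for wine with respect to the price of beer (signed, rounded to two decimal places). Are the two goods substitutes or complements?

1.54; substitutes

%ΔQ_{wine} = (2746 − 4364)/avg = -1618/3555 = -0.455133…
%ΔP_{beer} = (6.76 − 9.11)/avg = -2.35/7.935 = -0.296156…
E_cross = (-1618/3555) / (-2.35/7.935) = 1.5368…
E_cross > 0 ⇒ the goods are substitutes.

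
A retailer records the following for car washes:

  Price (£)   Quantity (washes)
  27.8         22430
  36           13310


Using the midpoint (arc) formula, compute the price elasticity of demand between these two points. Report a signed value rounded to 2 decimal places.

-1.99

%ΔQ = (13310 − 22430) / [(22430 + 13310)/2] = -9120/17870 = -0.510352…
%ΔP = (36 − 27.8) / [(27.8 + 36)/2] = 8.2/31.9 = 0.257053…
Arc Ed = %ΔQ / %ΔP = (-9120/17870) / (8.2/31.9) = -1.9853…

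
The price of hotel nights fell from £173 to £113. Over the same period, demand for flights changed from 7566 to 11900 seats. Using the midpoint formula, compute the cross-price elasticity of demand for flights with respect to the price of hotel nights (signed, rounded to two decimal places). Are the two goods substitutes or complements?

-1.06; complements

%ΔQ_{flights} = (11900 − 7566)/avg = 4334/9733 = 0.445289…
%ΔP_{hotel nights} = (113 − 173)/avg = -60/143 = -0.419580…
E_cross = (4334/9733) / (-60/143) = -1.0612…
E_cross < 0 ⇒ the goods are complements.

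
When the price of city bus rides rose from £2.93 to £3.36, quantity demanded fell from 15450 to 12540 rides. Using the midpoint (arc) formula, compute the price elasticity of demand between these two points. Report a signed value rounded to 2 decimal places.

-1.52

%ΔQ = (12540 − 15450) / [(15450 + 12540)/2] = -2910/13995 = -0.207931…
%ΔP = (3.36 − 2.93) / [(2.93 + 3.36)/2] = 0.43/3.145 = 0.136724…
Arc Ed = %ΔQ / %ΔP = (-2910/13995) / (0.43/3.145) = -1.5208…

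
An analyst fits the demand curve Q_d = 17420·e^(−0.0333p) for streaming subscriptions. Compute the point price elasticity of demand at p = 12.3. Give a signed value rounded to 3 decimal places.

-0.410

dQ_d/dp = −0.0333·Q_d = -385.132. At p = 12.3, Q_d = 11565.5.
Ed = (dQ_d/dp)·(p/Q_d) = (-385.132) × (12.3/11565.5) = -0.40959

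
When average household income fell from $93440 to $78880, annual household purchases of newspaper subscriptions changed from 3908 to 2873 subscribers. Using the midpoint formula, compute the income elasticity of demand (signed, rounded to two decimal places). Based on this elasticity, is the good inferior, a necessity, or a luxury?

1.81; luxury

%ΔQ = (2873 − 3908)/[( 3908 + 2873)/2] = -1035/3390.5 = -0.305264…
%ΔIncome = (78880 − 93440)/[( 93440 + 78880)/2] = -14560/86160 = -0.168987…
E_income = (-1035/3390.5) / (-14560/86160) = 1.8064…
E_income > 1 ⇒ normal good, luxury.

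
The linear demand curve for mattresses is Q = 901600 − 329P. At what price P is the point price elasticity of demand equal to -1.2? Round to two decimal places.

1494.78

Ed = −329P/(901600 − 329P). Set this equal to -1.2:
329P = 1.2·(901600 − 329P) ⇒ 329P(1 + 1.2) = 1.2·901600
P = 1.2·901600 / (329·2.2) = 1494.7775…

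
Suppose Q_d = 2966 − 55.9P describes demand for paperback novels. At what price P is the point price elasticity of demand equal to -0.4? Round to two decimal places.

15.16

Ed = −55.9P/(2966 − 55.9P). Set this equal to -0.4:
55.9P = 0.4·(2966 − 55.9P) ⇒ 55.9P(1 + 0.4) = 0.4·2966
P = 0.4·2966 / (55.9·1.4) = 15.1597…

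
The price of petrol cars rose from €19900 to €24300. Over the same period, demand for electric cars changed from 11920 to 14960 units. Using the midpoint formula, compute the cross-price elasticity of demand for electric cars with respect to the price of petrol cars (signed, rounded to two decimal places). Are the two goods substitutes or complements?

%ΔQ_{electric cars} = (14960 − 11920)/avg = 3040/13440 = 0.226190…
%ΔP_{petrol cars} = (24300 − 19900)/avg = 4400/22100 = 0.199095…
E_cross = (3040/13440) / (4400/22100) = 1.1360…
E_cross > 0 ⇒ the goods are substitutes.

1.14; substitutes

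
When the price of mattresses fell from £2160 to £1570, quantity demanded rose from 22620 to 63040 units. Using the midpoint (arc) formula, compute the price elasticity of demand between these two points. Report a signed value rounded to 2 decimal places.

-2.98

%ΔQ = (63040 − 22620) / [(22620 + 63040)/2] = 40420/42830 = 0.943731…
%ΔP = (1570 − 2160) / [(2160 + 1570)/2] = -590/1865 = -0.316353…
Arc Ed = %ΔQ / %ΔP = (40420/42830) / (-590/1865) = -2.9831…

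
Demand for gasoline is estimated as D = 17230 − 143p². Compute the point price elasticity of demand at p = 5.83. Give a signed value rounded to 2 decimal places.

-0.79

dD/dp = −2·143·p = -1667.38. At p = 5.83, D = 12369.5873.
Ed = (dD/dp)·(p/D) = (-1667.38) × (5.83/12369.5873) = -0.7858…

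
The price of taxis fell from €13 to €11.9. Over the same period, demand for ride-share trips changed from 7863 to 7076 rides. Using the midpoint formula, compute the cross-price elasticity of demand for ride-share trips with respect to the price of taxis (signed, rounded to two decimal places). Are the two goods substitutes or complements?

1.19; substitutes

%ΔQ_{ride-share trips} = (7076 − 7863)/avg = -787/7469.5 = -0.105361…
%ΔP_{taxis} = (11.9 − 13)/avg = -1.1/12.45 = -0.088353…
E_cross = (-787/7469.5) / (-1.1/12.45) = 1.1925…
E_cross > 0 ⇒ the goods are substitutes.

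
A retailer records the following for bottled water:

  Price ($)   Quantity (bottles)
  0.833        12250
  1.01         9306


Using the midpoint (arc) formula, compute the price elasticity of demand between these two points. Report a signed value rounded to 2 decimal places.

-1.42

%ΔQ = (9306 − 12250) / [(12250 + 9306)/2] = -2944/10778 = -0.273149…
%ΔP = (1.01 − 0.833) / [(0.833 + 1.01)/2] = 0.177/0.9215 = 0.192078…
Arc Ed = %ΔQ / %ΔP = (-2944/10778) / (0.177/0.9215) = -1.4220…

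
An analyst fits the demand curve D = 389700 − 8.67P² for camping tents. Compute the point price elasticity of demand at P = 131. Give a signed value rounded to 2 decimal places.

dD/dP = −2·8.67·P = -2271.54. At P = 131, D = 240914.13.
Ed = (dD/dP)·(P/D) = (-2271.54) × (131/240914.13) = -1.2351…

-1.24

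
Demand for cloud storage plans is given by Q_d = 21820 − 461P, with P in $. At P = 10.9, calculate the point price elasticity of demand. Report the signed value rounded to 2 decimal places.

dQ_d/dP = −461. At P = 10.9, Q_d = 21820 − 461(10.9) = 16795.1.
Ed = (dQ_d/dP)·(P/Q_d) = −461 × (10.9/16795.1) = -0.2991…

-0.30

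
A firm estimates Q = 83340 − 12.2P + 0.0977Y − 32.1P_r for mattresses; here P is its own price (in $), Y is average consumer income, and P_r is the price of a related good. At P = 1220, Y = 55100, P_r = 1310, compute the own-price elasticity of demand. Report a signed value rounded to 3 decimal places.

-0.468

At the given values, Q = 83340 − 12.2(1220) + 0.0977(55100) − 32.1(1310) = 31788.27.
∂Q/∂P = −12.2.
E = (-12.2) × (1220/31788.27) = -0.46822…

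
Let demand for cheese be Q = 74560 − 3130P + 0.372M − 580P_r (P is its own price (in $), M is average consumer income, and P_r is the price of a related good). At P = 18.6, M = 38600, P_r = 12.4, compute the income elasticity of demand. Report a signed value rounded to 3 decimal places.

At the given values, Q = 74560 − 3130(18.6) + 0.372(38600) − 580(12.4) = 23509.2.
∂Q/∂M = 0.372.
E = (0.372) × (38600/23509.2) = 0.61079…

0.611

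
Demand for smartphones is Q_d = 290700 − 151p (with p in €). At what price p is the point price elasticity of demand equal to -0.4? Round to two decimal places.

Ed = −151p/(290700 − 151p). Set this equal to -0.4:
151p = 0.4·(290700 − 151p) ⇒ 151p(1 + 0.4) = 0.4·290700
p = 0.4·290700 / (151·1.4) = 550.0473…

550.05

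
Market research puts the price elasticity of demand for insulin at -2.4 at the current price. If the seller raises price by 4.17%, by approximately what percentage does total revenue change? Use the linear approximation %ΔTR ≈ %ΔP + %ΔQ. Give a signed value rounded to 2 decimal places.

-5.84%

%ΔQ ≈ Ed × %ΔP = (-2.4) × (+4.17%) = -10.0080%
%ΔTR ≈ %ΔP + %ΔQ = (+4.17%) + (-10.0080%) = -5.8380%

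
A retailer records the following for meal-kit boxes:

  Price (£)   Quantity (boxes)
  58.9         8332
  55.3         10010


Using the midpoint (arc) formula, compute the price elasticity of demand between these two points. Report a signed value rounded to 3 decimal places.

%ΔQ = (10010 − 8332) / [(8332 + 10010)/2] = 1678/9171 = 0.182968…
%ΔP = (55.3 − 58.9) / [(58.9 + 55.3)/2] = -3.6/57.1 = -0.063047…
Arc Ed = %ΔQ / %ΔP = (1678/9171) / (-3.6/57.1) = -2.90207…

-2.902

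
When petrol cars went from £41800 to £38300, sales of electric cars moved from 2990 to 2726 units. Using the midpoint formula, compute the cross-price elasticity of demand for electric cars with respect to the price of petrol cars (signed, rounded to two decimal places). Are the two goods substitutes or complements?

1.06; substitutes

%ΔQ_{electric cars} = (2726 − 2990)/avg = -264/2858 = -0.092372…
%ΔP_{petrol cars} = (38300 − 41800)/avg = -3500/40050 = -0.087390…
E_cross = (-264/2858) / (-3500/40050) = 1.0570…
E_cross > 0 ⇒ the goods are substitutes.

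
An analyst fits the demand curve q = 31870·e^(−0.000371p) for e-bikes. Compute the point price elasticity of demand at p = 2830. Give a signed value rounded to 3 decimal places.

dq/dp = −0.000371·q = -4.13787. At p = 2830, q = 11153.3.
Ed = (dq/dp)·(p/q) = (-4.13787) × (2830/11153.3) = -1.04993

-1.050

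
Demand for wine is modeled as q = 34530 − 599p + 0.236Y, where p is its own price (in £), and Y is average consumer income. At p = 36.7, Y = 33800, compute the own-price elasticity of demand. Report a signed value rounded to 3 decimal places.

At the given values, q = 34530 − 599(36.7) + 0.236(33800) = 20523.5.
∂q/∂p = −599.
E = (-599) × (36.7/20523.5) = -1.07112…

-1.071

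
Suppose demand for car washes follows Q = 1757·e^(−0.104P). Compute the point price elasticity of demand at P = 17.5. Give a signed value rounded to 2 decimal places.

dQ/dP = −0.104·Q = -29.6066. At P = 17.5, Q = 284.679.
Ed = (dQ/dP)·(P/Q) = (-29.6066) × (17.5/284.679) = -1.82

-1.82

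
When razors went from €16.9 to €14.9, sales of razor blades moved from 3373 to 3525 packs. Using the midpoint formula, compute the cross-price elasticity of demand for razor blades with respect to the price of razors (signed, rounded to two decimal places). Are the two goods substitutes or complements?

-0.35; complements

%ΔQ_{razor blades} = (3525 − 3373)/avg = 152/3449 = 0.044070…
%ΔP_{razors} = (14.9 − 16.9)/avg = -2/15.9 = -0.125786…
E_cross = (152/3449) / (-2/15.9) = -0.3503…
E_cross < 0 ⇒ the goods are complements.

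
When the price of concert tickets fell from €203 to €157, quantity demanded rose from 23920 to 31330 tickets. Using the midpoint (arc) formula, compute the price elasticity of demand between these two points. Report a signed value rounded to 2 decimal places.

-1.05

%ΔQ = (31330 − 23920) / [(23920 + 31330)/2] = 7410/27625 = 0.268235…
%ΔP = (157 − 203) / [(203 + 157)/2] = -46/180 = -0.255555…
Arc Ed = %ΔQ / %ΔP = (7410/27625) / (-46/180) = -1.0496…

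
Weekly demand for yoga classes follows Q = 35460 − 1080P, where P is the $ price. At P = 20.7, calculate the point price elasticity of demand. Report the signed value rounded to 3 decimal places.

-1.706

dQ/dP = −1080. At P = 20.7, Q = 35460 − 1080(20.7) = 13104.
Ed = (dQ/dP)·(P/Q) = −1080 × (20.7/13104) = -1.70604…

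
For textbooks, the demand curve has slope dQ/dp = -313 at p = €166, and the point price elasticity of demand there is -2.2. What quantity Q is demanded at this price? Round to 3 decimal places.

Ed = (dQ/dp)·(p/Q) ⇒ Q = (dQ/dp)·p/Ed = (-313)·166/(-2.2) = 23617.27272…

23617.273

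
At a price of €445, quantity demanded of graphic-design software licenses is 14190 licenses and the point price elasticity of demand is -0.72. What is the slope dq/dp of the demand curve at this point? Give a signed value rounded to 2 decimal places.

-22.96

Ed = (dq/dp)·(p/q) ⇒ dq/dp = Ed·q/p = (-0.72)·14190/445 = -22.9591…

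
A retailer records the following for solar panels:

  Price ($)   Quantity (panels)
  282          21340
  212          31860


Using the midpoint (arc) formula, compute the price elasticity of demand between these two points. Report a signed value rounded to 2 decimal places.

%ΔQ = (31860 − 21340) / [(21340 + 31860)/2] = 10520/26600 = 0.395488…
%ΔP = (212 − 282) / [(282 + 212)/2] = -70/247 = -0.283400…
Arc Ed = %ΔQ / %ΔP = (10520/26600) / (-70/247) = -1.3955…

-1.40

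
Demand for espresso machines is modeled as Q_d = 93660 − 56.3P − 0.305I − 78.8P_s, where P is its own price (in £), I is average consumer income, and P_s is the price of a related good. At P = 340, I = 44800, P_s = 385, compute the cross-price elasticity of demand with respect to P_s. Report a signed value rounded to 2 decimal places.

At the given values, Q_d = 93660 − 56.3(340) − 0.305(44800) − 78.8(385) = 30516.
∂Q_d/∂P_s = -78.8.
E = (-78.8) × (385/30516) = -0.9941…

-0.99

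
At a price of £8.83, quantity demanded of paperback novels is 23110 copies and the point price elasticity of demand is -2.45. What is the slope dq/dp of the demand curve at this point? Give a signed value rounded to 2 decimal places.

Ed = (dq/dp)·(p/q) ⇒ dq/dp = Ed·q/p = (-2.45)·23110/8.83 = -6412.1744…

-6412.17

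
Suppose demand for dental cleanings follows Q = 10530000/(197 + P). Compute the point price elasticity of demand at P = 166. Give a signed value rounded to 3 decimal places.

dQ/dP = −10530000/(197 + P)² = -79.9126. At P = 166, Q = 29008.3.
Ed = (dQ/dP)·(P/Q) = (-79.9126) × (166/29008.3) = -0.45730…

-0.457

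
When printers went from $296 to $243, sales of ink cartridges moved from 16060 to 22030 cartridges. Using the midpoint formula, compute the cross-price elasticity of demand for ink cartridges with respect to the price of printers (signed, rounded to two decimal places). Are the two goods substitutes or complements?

-1.59; complements

%ΔQ_{ink cartridges} = (22030 − 16060)/avg = 5970/19045 = 0.313468…
%ΔP_{printers} = (243 − 296)/avg = -53/269.5 = -0.196660…
E_cross = (5970/19045) / (-53/269.5) = -1.5939…
E_cross < 0 ⇒ the goods are complements.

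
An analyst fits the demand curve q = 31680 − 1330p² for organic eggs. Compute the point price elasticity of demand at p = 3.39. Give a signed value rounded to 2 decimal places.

dq/dp = −2·1330·p = -9017.4. At p = 3.39, q = 16395.507.
Ed = (dq/dp)·(p/q) = (-9017.4) × (3.39/16395.507) = -1.8644…

-1.86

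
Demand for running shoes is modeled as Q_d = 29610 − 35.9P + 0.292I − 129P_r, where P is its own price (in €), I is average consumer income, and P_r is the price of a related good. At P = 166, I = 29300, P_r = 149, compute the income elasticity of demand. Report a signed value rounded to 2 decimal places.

At the given values, Q_d = 29610 − 35.9(166) + 0.292(29300) − 129(149) = 12985.2.
∂Q_d/∂I = 0.292.
E = (0.292) × (29300/12985.2) = 0.6588…

0.66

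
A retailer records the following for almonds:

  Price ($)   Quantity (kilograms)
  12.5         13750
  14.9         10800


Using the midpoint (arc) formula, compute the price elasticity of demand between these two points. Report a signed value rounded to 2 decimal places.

-1.37

%ΔQ = (10800 − 13750) / [(13750 + 10800)/2] = -2950/12275 = -0.240325…
%ΔP = (14.9 − 12.5) / [(12.5 + 14.9)/2] = 2.4/13.7 = 0.175182…
Arc Ed = %ΔQ / %ΔP = (-2950/12275) / (2.4/13.7) = -1.3718…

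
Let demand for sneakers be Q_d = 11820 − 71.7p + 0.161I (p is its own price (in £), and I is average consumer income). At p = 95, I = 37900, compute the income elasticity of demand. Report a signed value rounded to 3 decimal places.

At the given values, Q_d = 11820 − 71.7(95) + 0.161(37900) = 11110.4.
∂Q_d/∂I = 0.161.
E = (0.161) × (37900/11110.4) = 0.54920…

0.549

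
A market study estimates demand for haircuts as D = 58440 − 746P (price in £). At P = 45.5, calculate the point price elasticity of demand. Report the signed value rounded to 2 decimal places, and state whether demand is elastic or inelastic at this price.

dD/dP = −746. At P = 45.5, D = 58440 − 746(45.5) = 24497.
Ed = (dD/dP)·(P/D) = −746 × (45.5/24497) = -1.3855…
|Ed| = 1.39 > 1, so demand is elastic.

-1.39; elastic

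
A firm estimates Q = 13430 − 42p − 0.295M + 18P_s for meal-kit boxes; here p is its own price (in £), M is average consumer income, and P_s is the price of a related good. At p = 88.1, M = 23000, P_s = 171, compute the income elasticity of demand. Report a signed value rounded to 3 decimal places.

At the given values, Q = 13430 − 42(88.1) − 0.295(23000) + 18(171) = 6022.8.
∂Q/∂M = -0.295.
E = (-0.295) × (23000/6022.8) = -1.12655…

-1.127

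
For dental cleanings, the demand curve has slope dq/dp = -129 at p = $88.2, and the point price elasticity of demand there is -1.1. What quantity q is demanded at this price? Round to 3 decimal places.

Ed = (dq/dp)·(p/q) ⇒ q = (dq/dp)·p/Ed = (-129)·88.2/(-1.1) = 10343.45454…

10343.455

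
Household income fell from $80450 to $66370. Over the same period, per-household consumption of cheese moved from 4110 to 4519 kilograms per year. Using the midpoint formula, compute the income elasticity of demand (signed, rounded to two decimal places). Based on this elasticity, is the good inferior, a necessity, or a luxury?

-0.49; inferior

%ΔQ = (4519 − 4110)/[( 4110 + 4519)/2] = 409/4314.5 = 0.094796…
%ΔIncome = (66370 − 80450)/[( 80450 + 66370)/2] = -14080/73410 = -0.191799…
E_income = (409/4314.5) / (-14080/73410) = -0.4942…
E_income < 0 ⇒ inferior good.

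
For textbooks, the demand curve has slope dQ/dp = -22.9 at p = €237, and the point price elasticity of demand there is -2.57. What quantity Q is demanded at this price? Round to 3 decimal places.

2111.790

Ed = (dQ/dp)·(p/Q) ⇒ Q = (dQ/dp)·p/Ed = (-22.9)·237/(-2.57) = 2111.78988…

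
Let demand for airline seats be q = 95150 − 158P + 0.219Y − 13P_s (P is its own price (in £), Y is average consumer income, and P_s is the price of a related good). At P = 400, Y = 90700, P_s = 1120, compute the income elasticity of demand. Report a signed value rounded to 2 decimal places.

0.53

At the given values, q = 95150 − 158(400) + 0.219(90700) − 13(1120) = 37253.3.
∂q/∂Y = 0.219.
E = (0.219) × (90700/37253.3) = 0.5331…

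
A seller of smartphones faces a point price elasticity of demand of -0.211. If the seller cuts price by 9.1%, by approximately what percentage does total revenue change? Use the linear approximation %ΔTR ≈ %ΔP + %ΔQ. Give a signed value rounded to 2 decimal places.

%ΔQ ≈ Ed × %ΔP = (-0.211) × (-9.1%) = +1.9201%
%ΔTR ≈ %ΔP + %ΔQ = (-9.1%) + (+1.9201%) = -7.1799%

-7.18%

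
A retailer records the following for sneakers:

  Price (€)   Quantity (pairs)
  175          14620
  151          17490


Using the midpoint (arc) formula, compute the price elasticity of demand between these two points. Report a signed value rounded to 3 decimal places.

%ΔQ = (17490 − 14620) / [(14620 + 17490)/2] = 2870/16055 = 0.178760…
%ΔP = (151 − 175) / [(175 + 151)/2] = -24/163 = -0.147239…
Arc Ed = %ΔQ / %ΔP = (2870/16055) / (-24/163) = -1.21408…

-1.214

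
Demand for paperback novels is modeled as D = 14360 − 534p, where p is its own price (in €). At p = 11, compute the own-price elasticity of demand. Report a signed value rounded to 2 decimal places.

At the given values, D = 14360 − 534(11) = 8486.
∂D/∂p = −534.
E = (-534) × (11/8486) = -0.6921…

-0.69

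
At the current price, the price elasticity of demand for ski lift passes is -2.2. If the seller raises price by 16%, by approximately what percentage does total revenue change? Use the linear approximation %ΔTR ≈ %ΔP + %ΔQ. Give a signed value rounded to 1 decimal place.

-19.2%

%ΔQ ≈ Ed × %ΔP = (-2.2) × (+16%) = -35.2000%
%ΔTR ≈ %ΔP + %ΔQ = (+16%) + (-35.2000%) = -19.2000%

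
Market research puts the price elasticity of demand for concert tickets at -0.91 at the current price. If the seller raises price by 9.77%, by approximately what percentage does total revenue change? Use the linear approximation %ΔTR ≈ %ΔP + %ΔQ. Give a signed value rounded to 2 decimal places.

%ΔQ ≈ Ed × %ΔP = (-0.91) × (+9.77%) = -8.8907%
%ΔTR ≈ %ΔP + %ΔQ = (+9.77%) + (-8.8907%) = +0.8793%

+0.88%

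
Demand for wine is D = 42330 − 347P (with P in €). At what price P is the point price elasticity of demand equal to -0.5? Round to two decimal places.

40.66

Ed = −347P/(42330 − 347P). Set this equal to -0.5:
347P = 0.5·(42330 − 347P) ⇒ 347P(1 + 0.5) = 0.5·42330
P = 0.5·42330 / (347·1.5) = 40.6628…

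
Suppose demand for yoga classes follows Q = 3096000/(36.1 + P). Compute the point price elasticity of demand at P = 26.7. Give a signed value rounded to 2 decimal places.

-0.43

dQ/dP = −3096000/(36.1 + P)² = -785.022. At P = 26.7, Q = 49299.4.
Ed = (dQ/dP)·(P/Q) = (-785.022) × (26.7/49299.4) = -0.4251…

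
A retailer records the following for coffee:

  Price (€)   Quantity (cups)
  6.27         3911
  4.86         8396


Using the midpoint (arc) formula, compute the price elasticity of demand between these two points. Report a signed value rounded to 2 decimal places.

-2.88

%ΔQ = (8396 − 3911) / [(3911 + 8396)/2] = 4485/6153.5 = 0.728853…
%ΔP = (4.86 − 6.27) / [(6.27 + 4.86)/2] = -1.41/5.565 = -0.253369…
Arc Ed = %ΔQ / %ΔP = (4485/6153.5) / (-1.41/5.565) = -2.8766…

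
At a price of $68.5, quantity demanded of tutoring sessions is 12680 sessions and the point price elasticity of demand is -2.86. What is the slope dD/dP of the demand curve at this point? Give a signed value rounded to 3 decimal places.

-529.413

Ed = (dD/dP)·(P/D) ⇒ dD/dP = Ed·D/P = (-2.86)·12680/68.5 = -529.41313…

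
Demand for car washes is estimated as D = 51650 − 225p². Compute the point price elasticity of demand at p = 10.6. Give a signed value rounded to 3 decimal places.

dD/dp = −2·225·p = -4770. At p = 10.6, D = 26369.
Ed = (dD/dp)·(p/D) = (-4770) × (10.6/26369) = -1.91747…

-1.917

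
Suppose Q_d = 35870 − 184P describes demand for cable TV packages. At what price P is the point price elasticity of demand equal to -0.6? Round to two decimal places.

Ed = −184P/(35870 − 184P). Set this equal to -0.6:
184P = 0.6·(35870 − 184P) ⇒ 184P(1 + 0.6) = 0.6·35870
P = 0.6·35870 / (184·1.6) = 73.1046…

73.10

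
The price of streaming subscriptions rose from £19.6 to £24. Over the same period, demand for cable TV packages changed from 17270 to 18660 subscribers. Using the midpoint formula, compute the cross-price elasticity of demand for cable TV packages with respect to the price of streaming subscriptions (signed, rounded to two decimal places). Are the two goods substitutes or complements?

0.38; substitutes

%ΔQ_{cable TV packages} = (18660 − 17270)/avg = 1390/17965 = 0.077372…
%ΔP_{streaming subscriptions} = (24 − 19.6)/avg = 4.4/21.8 = 0.201834…
E_cross = (1390/17965) / (4.4/21.8) = 0.3833…
E_cross > 0 ⇒ the goods are substitutes.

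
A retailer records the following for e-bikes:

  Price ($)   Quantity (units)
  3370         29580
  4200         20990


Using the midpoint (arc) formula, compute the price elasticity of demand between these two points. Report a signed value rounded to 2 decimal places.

%ΔQ = (20990 − 29580) / [(29580 + 20990)/2] = -8590/25285 = -0.339727…
%ΔP = (4200 − 3370) / [(3370 + 4200)/2] = 830/3785 = 0.219286…
Arc Ed = %ΔQ / %ΔP = (-8590/25285) / (830/3785) = -1.5492…

-1.55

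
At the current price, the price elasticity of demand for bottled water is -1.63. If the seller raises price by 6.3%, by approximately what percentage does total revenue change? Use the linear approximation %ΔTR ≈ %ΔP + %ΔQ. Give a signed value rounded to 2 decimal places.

-3.97%

%ΔQ ≈ Ed × %ΔP = (-1.63) × (+6.3%) = -10.2690%
%ΔTR ≈ %ΔP + %ΔQ = (+6.3%) + (-10.2690%) = -3.9690%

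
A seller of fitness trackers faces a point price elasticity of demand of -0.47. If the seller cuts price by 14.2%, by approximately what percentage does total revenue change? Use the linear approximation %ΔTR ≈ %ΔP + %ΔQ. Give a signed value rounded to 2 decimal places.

%ΔQ ≈ Ed × %ΔP = (-0.47) × (-14.2%) = +6.6740%
%ΔTR ≈ %ΔP + %ΔQ = (-14.2%) + (+6.6740%) = -7.5260%

-7.53%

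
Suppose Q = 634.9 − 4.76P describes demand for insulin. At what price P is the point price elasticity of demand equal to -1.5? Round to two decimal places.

80.03

Ed = −4.76P/(634.9 − 4.76P). Set this equal to -1.5:
4.76P = 1.5·(634.9 − 4.76P) ⇒ 4.76P(1 + 1.5) = 1.5·634.9
P = 1.5·634.9 / (4.76·2.5) = 80.0294…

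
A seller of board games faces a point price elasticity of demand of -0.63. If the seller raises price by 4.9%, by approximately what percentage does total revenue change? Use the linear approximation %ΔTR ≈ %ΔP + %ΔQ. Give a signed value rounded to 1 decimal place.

+1.8%

%ΔQ ≈ Ed × %ΔP = (-0.63) × (+4.9%) = -3.0870%
%ΔTR ≈ %ΔP + %ΔQ = (+4.9%) + (-3.0870%) = +1.8130%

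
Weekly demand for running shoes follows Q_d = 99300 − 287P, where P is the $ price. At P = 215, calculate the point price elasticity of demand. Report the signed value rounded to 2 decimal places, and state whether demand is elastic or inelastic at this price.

dQ_d/dP = −287. At P = 215, Q_d = 99300 − 287(215) = 37595.
Ed = (dQ_d/dP)·(P/Q_d) = −287 × (215/37595) = -1.6413…
|Ed| = 1.64 > 1, so demand is elastic.

-1.64; elastic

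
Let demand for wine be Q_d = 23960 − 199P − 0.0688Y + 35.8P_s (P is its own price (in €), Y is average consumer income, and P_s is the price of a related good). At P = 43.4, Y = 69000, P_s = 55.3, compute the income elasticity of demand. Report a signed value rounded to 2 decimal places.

-0.38

At the given values, Q_d = 23960 − 199(43.4) − 0.0688(69000) + 35.8(55.3) = 12555.94.
∂Q_d/∂Y = -0.0688.
E = (-0.0688) × (69000/12555.94) = -0.3780…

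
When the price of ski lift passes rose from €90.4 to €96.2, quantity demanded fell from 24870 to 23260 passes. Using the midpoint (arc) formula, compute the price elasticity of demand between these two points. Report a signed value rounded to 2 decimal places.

-1.08

%ΔQ = (23260 − 24870) / [(24870 + 23260)/2] = -1610/24065 = -0.066902…
%ΔP = (96.2 − 90.4) / [(90.4 + 96.2)/2] = 5.8/93.3 = 0.062165…
Arc Ed = %ΔQ / %ΔP = (-1610/24065) / (5.8/93.3) = -1.0762…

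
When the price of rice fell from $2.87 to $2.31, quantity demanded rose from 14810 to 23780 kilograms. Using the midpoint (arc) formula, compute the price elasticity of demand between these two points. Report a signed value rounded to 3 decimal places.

%ΔQ = (23780 − 14810) / [(14810 + 23780)/2] = 8970/19295 = 0.464887…
%ΔP = (2.31 − 2.87) / [(2.87 + 2.31)/2] = -0.56/2.59 = -0.216216…
Arc Ed = %ΔQ / %ΔP = (8970/19295) / (-0.56/2.59) = -2.15010…

-2.150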